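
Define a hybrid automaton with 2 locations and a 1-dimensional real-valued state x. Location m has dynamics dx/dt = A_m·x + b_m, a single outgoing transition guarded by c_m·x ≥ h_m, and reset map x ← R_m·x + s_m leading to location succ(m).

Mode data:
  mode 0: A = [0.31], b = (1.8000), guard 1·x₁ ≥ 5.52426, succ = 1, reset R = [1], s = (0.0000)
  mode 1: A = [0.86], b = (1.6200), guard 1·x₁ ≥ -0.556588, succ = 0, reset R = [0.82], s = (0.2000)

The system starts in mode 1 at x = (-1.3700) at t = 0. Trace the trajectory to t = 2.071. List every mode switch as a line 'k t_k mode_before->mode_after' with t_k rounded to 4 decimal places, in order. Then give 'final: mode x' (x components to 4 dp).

Mode 1: guard c·x = -0.5566 hit at Δt = 1.1036 (t = 1.1036), x⁻ = (-0.5566) → reset → x⁺ = (-0.2564), jump to mode 0
Mode 0: flow for 0.9674 to horizon, guard not reached → x = (1.6845)

1 1.1036 1->0
final: 0 1.6845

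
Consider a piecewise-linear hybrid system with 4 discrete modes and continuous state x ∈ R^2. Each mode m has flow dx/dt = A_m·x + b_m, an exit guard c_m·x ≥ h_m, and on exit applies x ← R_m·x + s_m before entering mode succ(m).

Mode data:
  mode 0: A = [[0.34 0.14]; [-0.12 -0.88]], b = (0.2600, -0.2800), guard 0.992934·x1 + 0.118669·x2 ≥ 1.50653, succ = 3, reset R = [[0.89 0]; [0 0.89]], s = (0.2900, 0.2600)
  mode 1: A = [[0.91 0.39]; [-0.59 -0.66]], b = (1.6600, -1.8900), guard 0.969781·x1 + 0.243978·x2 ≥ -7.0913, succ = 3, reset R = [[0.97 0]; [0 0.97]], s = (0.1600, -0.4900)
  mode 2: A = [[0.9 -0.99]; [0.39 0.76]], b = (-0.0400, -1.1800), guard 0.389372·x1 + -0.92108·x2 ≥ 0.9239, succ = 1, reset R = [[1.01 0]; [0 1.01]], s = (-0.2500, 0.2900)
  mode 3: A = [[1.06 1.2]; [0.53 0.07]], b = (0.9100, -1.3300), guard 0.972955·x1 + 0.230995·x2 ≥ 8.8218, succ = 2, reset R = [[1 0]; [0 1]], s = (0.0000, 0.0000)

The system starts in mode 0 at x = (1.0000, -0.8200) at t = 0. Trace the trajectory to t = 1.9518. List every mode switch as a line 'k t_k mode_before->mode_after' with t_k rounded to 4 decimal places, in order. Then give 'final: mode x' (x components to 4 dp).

Mode 0: guard c·x = 1.5065 hit at Δt = 0.9956 (t = 0.9956), x⁻ = (1.5928, -0.6322) → reset → x⁺ = (1.7076, -0.3027), jump to mode 3
Mode 3: flow for 0.9562 to horizon, guard not reached → x = (5.6196, 0.0843)

1 0.9956 0->3
final: 3 5.6196 0.0843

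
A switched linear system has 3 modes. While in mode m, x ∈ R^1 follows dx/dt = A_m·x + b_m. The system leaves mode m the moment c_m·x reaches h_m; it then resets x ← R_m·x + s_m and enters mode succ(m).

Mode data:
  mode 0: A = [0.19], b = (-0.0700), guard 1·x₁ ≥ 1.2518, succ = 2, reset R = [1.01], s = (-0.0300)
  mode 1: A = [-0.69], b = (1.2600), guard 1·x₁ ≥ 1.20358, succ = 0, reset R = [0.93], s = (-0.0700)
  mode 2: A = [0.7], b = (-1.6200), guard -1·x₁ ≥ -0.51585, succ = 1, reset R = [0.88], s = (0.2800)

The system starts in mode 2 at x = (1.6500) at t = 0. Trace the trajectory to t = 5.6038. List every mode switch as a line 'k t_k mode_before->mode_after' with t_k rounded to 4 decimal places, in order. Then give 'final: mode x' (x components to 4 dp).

Mode 2: guard c·x = -0.5159 hit at Δt = 1.4228 (t = 1.4228), x⁻ = (0.5159) → reset → x⁺ = (0.7339), jump to mode 1
Mode 1: guard c·x = 1.2036 hit at Δt = 0.8147 (t = 2.2375), x⁻ = (1.2036) → reset → x⁺ = (1.0493), jump to mode 0
Mode 0: guard c·x = 1.2518 hit at Δt = 1.3701 (t = 3.6076), x⁻ = (1.2518) → reset → x⁺ = (1.2343), jump to mode 2
Mode 2: guard c·x = -0.5159 hit at Δt = 0.7286 (t = 4.3362), x⁻ = (0.5159) → reset → x⁺ = (0.7339), jump to mode 1
Mode 1: guard c·x = 1.2036 hit at Δt = 0.8147 (t = 5.1509), x⁻ = (1.2036) → reset → x⁺ = (1.0493), jump to mode 0
Mode 0: flow for 0.4529 to horizon, guard not reached → x = (1.1105)

1 1.4228 2->1
2 2.2375 1->0
3 3.6076 0->2
4 4.3362 2->1
5 5.1509 1->0
final: 0 1.1105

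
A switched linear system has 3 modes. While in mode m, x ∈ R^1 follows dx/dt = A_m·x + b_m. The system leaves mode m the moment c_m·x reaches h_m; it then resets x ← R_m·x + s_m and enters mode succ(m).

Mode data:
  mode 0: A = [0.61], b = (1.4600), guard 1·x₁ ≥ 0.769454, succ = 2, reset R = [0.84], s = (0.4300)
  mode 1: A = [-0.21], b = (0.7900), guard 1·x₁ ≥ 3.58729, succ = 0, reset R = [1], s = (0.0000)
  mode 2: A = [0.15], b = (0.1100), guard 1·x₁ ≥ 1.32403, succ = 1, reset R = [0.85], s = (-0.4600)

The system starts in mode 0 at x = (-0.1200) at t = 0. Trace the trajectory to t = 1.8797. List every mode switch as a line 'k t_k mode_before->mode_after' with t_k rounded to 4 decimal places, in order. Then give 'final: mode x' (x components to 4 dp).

1 0.5413 0->2
2 1.3965 2->1
final: 1 0.9642

Mode 0: guard c·x = 0.7695 hit at Δt = 0.5413 (t = 0.5413), x⁻ = (0.7695) → reset → x⁺ = (1.0763), jump to mode 2
Mode 2: guard c·x = 1.3240 hit at Δt = 0.8552 (t = 1.3965), x⁻ = (1.3240) → reset → x⁺ = (0.6654), jump to mode 1
Mode 1: flow for 0.4832 to horizon, guard not reached → x = (0.9642)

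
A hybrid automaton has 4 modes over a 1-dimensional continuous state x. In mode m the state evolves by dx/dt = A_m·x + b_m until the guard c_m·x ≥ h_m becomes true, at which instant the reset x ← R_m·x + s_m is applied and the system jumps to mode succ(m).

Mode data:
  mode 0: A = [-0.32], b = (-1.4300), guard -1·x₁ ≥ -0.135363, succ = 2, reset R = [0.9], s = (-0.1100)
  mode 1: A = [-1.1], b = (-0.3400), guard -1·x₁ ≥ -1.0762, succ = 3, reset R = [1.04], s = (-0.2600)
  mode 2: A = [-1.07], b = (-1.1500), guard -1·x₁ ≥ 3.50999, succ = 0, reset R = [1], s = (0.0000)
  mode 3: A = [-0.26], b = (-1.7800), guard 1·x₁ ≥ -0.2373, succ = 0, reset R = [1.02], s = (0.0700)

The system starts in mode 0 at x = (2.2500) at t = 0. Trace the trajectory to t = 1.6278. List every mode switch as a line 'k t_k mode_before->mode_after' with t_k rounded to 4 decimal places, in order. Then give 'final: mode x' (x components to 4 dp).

Mode 0: guard c·x = -0.1354 hit at Δt = 1.1811 (t = 1.1811), x⁻ = (0.1354) → reset → x⁺ = (0.0118), jump to mode 2
Mode 2: flow for 0.4467 to horizon, guard not reached → x = (-0.4010)

1 1.1811 0->2
final: 2 -0.4010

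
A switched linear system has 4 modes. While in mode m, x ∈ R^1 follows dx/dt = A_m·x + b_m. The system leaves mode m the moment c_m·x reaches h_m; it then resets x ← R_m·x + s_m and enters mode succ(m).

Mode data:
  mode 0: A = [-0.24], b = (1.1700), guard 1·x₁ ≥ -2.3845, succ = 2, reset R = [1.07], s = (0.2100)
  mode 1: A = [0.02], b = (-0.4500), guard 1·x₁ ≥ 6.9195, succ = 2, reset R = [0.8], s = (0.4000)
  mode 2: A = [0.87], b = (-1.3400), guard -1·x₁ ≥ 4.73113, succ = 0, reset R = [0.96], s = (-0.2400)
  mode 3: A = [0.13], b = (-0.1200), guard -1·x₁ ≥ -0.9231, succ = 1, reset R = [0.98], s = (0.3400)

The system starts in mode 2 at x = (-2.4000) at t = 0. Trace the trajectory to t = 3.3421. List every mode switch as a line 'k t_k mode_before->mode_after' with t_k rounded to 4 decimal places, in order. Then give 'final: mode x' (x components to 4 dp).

1 0.5342 2->0
2 1.7232 0->2
3 2.2746 2->0
final: 0 -2.5993

Mode 2: guard c·x = 4.7311 hit at Δt = 0.5342 (t = 0.5342), x⁻ = (-4.7311) → reset → x⁺ = (-4.7819), jump to mode 0
Mode 0: guard c·x = -2.3845 hit at Δt = 1.1890 (t = 1.7232), x⁻ = (-2.3845) → reset → x⁺ = (-2.3414), jump to mode 2
Mode 2: guard c·x = 4.7311 hit at Δt = 0.5514 (t = 2.2746), x⁻ = (-4.7311) → reset → x⁺ = (-4.7819), jump to mode 0
Mode 0: flow for 1.0675 to horizon, guard not reached → x = (-2.5993)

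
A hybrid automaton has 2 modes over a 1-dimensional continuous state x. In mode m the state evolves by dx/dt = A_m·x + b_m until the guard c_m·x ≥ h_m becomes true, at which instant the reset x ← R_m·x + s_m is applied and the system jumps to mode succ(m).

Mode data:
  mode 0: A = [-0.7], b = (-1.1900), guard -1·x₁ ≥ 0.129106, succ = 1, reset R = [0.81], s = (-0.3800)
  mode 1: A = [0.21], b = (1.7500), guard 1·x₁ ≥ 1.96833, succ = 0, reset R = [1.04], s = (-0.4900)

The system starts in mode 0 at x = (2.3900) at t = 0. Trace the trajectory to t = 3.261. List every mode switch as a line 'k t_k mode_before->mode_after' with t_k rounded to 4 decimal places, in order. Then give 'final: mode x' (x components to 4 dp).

Mode 0: guard c·x = 0.1291 hit at Δt = 1.3670 (t = 1.3670), x⁻ = (-0.1291) → reset → x⁺ = (-0.4846), jump to mode 1
Mode 1: guard c·x = 1.9683 hit at Δt = 1.2950 (t = 2.6620), x⁻ = (1.9683) → reset → x⁺ = (1.5571), jump to mode 0
Mode 0: flow for 0.5990 to horizon, guard not reached → x = (0.4415)

1 1.3670 0->1
2 2.6620 1->0
final: 0 0.4415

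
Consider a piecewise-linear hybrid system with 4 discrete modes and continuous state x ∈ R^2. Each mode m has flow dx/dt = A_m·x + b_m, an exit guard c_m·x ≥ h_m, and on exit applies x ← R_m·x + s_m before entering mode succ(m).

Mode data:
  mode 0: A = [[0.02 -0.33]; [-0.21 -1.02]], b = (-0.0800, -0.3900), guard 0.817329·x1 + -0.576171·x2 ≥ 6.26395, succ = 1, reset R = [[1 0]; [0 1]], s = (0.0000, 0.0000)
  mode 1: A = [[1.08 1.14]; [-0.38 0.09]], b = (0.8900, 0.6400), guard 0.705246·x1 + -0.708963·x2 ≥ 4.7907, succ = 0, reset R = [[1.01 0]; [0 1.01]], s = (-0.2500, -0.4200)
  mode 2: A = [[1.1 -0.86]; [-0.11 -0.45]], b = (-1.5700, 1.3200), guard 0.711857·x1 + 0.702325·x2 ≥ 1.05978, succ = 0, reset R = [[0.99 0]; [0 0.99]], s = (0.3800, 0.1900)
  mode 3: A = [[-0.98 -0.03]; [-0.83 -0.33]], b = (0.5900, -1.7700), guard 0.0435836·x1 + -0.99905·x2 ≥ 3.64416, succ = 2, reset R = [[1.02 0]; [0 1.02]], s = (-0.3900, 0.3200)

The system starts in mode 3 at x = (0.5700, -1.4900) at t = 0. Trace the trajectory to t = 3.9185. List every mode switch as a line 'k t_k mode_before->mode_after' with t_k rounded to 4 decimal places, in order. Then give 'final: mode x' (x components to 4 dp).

Mode 3: guard c·x = 3.6442 hit at Δt = 1.5037 (t = 1.5037), x⁻ = (0.6627, -3.6187) → reset → x⁺ = (0.2860, -3.3711), jump to mode 2
Mode 2: guard c·x = 1.0598 hit at Δt = 1.3229 (t = 2.8266), x⁻ = (2.1701, -0.6906) → reset → x⁺ = (2.5284, -0.4936), jump to mode 0
Mode 0: flow for 1.0919 to horizon, guard not reached → x = (2.7367, -0.7844)

1 1.5037 3->2
2 2.8266 2->0
final: 0 2.7367 -0.7844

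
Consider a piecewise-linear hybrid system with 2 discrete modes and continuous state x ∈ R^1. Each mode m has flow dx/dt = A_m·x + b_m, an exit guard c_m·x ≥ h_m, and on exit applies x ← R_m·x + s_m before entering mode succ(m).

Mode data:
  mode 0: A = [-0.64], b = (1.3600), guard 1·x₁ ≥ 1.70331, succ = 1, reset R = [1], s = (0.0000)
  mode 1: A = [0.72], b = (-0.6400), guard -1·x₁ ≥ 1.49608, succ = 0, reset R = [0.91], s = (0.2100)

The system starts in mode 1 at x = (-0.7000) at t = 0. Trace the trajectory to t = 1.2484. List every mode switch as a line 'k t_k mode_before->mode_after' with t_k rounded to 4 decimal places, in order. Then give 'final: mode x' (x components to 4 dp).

1 0.5641 1->0
final: 0 0.0105

Mode 1: guard c·x = 1.4961 hit at Δt = 0.5641 (t = 0.5641), x⁻ = (-1.4961) → reset → x⁺ = (-1.1514), jump to mode 0
Mode 0: flow for 0.6843 to horizon, guard not reached → x = (0.0105)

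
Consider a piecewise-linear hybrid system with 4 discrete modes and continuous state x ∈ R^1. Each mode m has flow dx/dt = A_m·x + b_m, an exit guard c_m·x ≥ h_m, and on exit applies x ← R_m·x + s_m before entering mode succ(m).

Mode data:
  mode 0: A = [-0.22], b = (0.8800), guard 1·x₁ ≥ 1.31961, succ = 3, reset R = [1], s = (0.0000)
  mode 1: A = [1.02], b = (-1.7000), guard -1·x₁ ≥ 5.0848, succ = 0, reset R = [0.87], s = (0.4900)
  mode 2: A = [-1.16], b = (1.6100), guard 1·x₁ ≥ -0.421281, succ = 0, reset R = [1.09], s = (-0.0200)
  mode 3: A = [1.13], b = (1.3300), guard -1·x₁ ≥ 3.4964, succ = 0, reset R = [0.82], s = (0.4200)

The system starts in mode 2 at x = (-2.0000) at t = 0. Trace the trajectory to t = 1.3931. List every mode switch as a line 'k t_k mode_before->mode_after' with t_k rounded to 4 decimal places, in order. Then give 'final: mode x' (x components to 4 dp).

1 0.5408 2->0
final: 0 0.2866

Mode 2: guard c·x = -0.4213 hit at Δt = 0.5408 (t = 0.5408), x⁻ = (-0.4213) → reset → x⁺ = (-0.4792), jump to mode 0
Mode 0: flow for 0.8523 to horizon, guard not reached → x = (0.2866)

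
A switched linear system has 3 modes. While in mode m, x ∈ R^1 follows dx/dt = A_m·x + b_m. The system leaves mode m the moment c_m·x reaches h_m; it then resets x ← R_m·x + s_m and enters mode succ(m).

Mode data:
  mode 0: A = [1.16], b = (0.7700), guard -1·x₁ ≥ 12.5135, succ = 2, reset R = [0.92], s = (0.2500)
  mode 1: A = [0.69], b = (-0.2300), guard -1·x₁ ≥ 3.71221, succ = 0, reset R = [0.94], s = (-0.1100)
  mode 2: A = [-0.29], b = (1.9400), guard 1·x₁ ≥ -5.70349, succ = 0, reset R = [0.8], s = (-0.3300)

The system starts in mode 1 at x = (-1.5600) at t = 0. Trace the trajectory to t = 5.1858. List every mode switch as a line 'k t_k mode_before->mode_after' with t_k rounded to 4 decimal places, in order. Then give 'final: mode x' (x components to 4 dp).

1 1.1004 1->0
2 2.3033 0->2
3 3.5811 2->0
4 4.4693 0->2
final: 2 -7.8944

Mode 1: guard c·x = 3.7122 hit at Δt = 1.1004 (t = 1.1004), x⁻ = (-3.7122) → reset → x⁺ = (-3.5995), jump to mode 0
Mode 0: guard c·x = 12.5135 hit at Δt = 1.2029 (t = 2.3033), x⁻ = (-12.5135) → reset → x⁺ = (-11.2624), jump to mode 2
Mode 2: guard c·x = -5.7035 hit at Δt = 1.2778 (t = 3.5811), x⁻ = (-5.7035) → reset → x⁺ = (-4.8928), jump to mode 0
Mode 0: guard c·x = 12.5135 hit at Δt = 0.8882 (t = 4.4693), x⁻ = (-12.5135) → reset → x⁺ = (-11.2624), jump to mode 2
Mode 2: flow for 0.7165 to horizon, guard not reached → x = (-7.8944)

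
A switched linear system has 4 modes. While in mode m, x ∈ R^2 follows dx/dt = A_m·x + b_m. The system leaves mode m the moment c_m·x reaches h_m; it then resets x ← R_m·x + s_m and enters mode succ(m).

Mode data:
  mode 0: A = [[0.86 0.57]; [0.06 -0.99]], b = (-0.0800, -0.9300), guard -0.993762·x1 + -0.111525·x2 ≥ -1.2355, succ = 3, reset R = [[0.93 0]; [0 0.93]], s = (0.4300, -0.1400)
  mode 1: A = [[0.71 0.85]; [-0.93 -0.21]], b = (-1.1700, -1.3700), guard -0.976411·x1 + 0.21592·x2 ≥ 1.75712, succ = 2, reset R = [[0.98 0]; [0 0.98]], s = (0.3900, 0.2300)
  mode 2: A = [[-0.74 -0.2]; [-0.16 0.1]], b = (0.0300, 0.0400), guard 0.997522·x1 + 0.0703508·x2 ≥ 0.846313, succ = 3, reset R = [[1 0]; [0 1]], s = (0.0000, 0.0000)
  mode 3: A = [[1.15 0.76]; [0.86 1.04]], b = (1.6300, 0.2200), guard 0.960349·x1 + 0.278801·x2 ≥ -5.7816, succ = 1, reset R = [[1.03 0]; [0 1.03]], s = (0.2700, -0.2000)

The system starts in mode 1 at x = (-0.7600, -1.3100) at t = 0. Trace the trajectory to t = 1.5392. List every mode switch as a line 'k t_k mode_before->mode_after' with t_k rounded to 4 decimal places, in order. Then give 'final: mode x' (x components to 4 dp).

1 0.4013 1->2
final: 2 -0.5469 -0.8488

Mode 1: guard c·x = 1.7571 hit at Δt = 0.4013 (t = 0.4013), x⁻ = (-2.0719, -1.2317) → reset → x⁺ = (-1.6405, -0.9770), jump to mode 2
Mode 2: flow for 1.1379 to horizon, guard not reached → x = (-0.5469, -0.8488)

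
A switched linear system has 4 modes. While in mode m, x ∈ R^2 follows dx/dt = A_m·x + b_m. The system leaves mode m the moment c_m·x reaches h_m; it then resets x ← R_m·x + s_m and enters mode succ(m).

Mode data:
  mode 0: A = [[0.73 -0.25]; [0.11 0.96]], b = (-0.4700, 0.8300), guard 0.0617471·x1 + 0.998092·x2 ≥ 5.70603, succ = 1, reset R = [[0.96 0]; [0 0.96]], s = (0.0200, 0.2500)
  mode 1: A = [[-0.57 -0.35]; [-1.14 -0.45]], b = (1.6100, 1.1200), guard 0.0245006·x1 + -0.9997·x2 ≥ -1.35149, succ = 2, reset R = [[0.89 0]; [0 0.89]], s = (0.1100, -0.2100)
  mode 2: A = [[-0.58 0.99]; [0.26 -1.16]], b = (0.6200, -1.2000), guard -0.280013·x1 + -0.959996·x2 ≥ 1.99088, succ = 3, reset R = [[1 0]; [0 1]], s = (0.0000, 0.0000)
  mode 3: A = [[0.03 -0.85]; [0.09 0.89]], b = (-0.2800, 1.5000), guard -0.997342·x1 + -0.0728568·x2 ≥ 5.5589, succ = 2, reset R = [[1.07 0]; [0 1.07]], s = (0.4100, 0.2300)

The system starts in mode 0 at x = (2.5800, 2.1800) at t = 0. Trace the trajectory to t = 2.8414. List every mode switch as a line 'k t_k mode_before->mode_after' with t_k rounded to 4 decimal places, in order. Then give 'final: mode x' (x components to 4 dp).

1 0.7185 0->1
2 2.2163 1->2
final: 2 1.8511 0.1837

Mode 0: guard c·x = 5.7060 hit at Δt = 0.7185 (t = 0.7185), x⁻ = (3.0850, 5.5261) → reset → x⁺ = (2.9816, 5.5550), jump to mode 1
Mode 1: guard c·x = -1.3515 hit at Δt = 1.4978 (t = 2.2163), x⁻ = (1.8942, 1.3983) → reset → x⁺ = (1.7958, 1.0345), jump to mode 2
Mode 2: flow for 0.6251 to horizon, guard not reached → x = (1.8511, 0.1837)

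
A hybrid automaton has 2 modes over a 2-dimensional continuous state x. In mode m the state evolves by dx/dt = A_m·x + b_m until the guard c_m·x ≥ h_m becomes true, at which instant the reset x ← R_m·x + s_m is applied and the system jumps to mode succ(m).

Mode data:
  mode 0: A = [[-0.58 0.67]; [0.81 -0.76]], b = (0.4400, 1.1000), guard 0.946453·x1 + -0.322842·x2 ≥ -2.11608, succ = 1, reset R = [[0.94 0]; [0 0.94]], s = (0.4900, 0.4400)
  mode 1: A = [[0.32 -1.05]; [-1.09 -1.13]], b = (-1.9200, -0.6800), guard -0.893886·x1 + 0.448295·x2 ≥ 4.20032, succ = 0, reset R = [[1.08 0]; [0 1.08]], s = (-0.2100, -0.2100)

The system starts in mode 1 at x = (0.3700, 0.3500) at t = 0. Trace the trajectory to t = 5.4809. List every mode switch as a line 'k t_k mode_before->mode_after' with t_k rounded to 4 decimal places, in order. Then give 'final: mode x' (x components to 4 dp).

Mode 1: guard c·x = 4.2003 hit at Δt = 1.5940 (t = 1.5940), x⁻ = (-4.0552, 1.2836) → reset → x⁺ = (-4.5896, 1.1763), jump to mode 0
Mode 0: guard c·x = -2.1161 hit at Δt = 0.8975 (t = 2.4915), x⁻ = (-2.3612, -0.3675) → reset → x⁺ = (-1.7295, 0.0945), jump to mode 1
Mode 1: guard c·x = 4.2003 hit at Δt = 0.6815 (t = 3.1730), x⁻ = (-4.0750, 1.2440) → reset → x⁺ = (-4.6110, 1.1336), jump to mode 0
Mode 0: guard c·x = -2.1161 hit at Δt = 0.9081 (t = 4.0811), x⁻ = (-2.3753, -0.4090) → reset → x⁺ = (-1.7428, 0.0555), jump to mode 1
Mode 1: guard c·x = 4.2003 hit at Δt = 0.6837 (t = 4.7648), x⁻ = (-4.0808, 1.2325) → reset → x⁺ = (-4.6173, 1.1211), jump to mode 0
Mode 0: flow for 0.7161 to horizon, guard not reached → x = (-2.7055, -0.2881)

1 1.5940 1->0
2 2.4915 0->1
3 3.1730 1->0
4 4.0811 0->1
5 4.7648 1->0
final: 0 -2.7055 -0.2881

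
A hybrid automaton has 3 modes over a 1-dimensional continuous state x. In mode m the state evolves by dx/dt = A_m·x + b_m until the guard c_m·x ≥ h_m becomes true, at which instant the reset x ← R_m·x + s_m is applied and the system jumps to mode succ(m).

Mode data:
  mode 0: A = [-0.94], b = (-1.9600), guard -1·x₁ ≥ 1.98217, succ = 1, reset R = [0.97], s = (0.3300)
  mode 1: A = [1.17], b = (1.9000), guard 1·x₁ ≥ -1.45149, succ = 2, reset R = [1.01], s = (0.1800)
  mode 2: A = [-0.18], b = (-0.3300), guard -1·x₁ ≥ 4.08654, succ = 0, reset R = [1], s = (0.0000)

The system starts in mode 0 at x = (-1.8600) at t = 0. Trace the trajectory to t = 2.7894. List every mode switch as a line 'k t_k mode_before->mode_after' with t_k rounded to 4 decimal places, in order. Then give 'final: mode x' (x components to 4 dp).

1 0.8324 0->1
2 2.2929 1->2
final: 2 -1.3328

Mode 0: guard c·x = 1.9822 hit at Δt = 0.8324 (t = 0.8324), x⁻ = (-1.9822) → reset → x⁺ = (-1.5927), jump to mode 1
Mode 1: guard c·x = -1.4515 hit at Δt = 1.4605 (t = 2.2929), x⁻ = (-1.4515) → reset → x⁺ = (-1.2860), jump to mode 2
Mode 2: flow for 0.4965 to horizon, guard not reached → x = (-1.3328)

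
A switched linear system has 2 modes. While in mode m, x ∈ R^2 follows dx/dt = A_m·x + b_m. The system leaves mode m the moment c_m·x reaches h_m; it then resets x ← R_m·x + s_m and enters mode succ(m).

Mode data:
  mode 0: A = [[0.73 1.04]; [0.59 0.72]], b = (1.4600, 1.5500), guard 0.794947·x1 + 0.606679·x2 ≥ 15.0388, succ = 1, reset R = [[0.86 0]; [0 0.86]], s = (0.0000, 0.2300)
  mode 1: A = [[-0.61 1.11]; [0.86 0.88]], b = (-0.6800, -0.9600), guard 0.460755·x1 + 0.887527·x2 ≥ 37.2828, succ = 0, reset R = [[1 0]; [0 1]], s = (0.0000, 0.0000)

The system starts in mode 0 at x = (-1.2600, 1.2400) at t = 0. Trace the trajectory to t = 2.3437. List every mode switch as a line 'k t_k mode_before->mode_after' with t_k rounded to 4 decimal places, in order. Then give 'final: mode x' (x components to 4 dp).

Mode 0: guard c·x = 15.0388 hit at Δt = 1.5315 (t = 1.5315), x⁻ = (10.7456, 10.7085) → reset → x⁺ = (9.2412, 9.4393), jump to mode 1
Mode 1: flow for 0.8122 to horizon, guard not reached → x = (18.8076, 30.6991)

1 1.5315 0->1
final: 1 18.8076 30.6991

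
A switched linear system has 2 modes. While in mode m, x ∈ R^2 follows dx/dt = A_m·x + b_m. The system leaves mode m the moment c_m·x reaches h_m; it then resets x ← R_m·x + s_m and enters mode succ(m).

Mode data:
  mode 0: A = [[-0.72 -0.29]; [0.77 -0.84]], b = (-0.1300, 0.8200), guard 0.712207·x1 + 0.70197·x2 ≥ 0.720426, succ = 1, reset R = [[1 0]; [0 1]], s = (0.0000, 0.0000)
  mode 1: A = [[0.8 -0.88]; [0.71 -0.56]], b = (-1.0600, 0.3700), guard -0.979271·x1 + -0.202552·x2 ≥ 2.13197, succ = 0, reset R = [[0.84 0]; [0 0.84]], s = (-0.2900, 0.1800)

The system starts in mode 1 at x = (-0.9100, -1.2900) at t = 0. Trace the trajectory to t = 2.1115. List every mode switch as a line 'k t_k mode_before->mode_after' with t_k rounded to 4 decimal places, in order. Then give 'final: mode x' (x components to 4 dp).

1 0.9323 1->0
final: 0 -0.7784 -0.3674

Mode 1: guard c·x = 2.1320 hit at Δt = 0.9323 (t = 0.9323), x⁻ = (-1.9257, -1.2153) → reset → x⁺ = (-1.9076, -0.8409), jump to mode 0
Mode 0: flow for 1.1792 to horizon, guard not reached → x = (-0.7784, -0.3674)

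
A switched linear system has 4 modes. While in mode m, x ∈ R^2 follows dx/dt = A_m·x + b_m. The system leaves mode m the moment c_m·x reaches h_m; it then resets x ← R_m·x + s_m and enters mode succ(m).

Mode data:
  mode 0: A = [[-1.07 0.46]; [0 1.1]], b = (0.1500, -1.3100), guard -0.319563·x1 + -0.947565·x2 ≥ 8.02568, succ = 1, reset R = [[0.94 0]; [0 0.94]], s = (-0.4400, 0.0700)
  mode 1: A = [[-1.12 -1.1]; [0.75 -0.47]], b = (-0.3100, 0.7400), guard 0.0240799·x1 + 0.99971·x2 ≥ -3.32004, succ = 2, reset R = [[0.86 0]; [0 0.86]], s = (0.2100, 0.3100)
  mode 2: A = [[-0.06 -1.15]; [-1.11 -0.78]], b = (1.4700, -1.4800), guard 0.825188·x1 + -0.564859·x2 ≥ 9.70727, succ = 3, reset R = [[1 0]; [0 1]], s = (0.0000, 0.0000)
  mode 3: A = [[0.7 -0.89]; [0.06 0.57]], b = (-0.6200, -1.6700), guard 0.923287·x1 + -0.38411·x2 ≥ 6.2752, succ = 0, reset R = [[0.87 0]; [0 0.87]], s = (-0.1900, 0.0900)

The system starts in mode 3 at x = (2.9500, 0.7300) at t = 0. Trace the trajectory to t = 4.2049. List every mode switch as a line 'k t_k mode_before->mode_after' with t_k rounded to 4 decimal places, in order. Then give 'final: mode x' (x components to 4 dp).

Mode 3: guard c·x = 6.2752 hit at Δt = 1.3454 (t = 1.3454), x⁻ = (6.2443, -1.3276) → reset → x⁺ = (5.2425, -1.0650), jump to mode 0
Mode 0: guard c·x = 8.0257 hit at Δt = 1.3176 (t = 2.6630), x⁻ = (-0.1475, -8.4200) → reset → x⁺ = (-0.5787, -7.8448), jump to mode 1
Mode 1: guard c·x = -3.3200 hit at Δt = 0.9279 (t = 3.5909), x⁻ = (2.9570, -3.3922) → reset → x⁺ = (2.7530, -2.6073), jump to mode 2
Mode 2: flow for 0.6140 to horizon, guard not reached → x = (6.0141, -4.7195)

1 1.3454 3->0
2 2.6630 0->1
3 3.5909 1->2
final: 2 6.0141 -4.7195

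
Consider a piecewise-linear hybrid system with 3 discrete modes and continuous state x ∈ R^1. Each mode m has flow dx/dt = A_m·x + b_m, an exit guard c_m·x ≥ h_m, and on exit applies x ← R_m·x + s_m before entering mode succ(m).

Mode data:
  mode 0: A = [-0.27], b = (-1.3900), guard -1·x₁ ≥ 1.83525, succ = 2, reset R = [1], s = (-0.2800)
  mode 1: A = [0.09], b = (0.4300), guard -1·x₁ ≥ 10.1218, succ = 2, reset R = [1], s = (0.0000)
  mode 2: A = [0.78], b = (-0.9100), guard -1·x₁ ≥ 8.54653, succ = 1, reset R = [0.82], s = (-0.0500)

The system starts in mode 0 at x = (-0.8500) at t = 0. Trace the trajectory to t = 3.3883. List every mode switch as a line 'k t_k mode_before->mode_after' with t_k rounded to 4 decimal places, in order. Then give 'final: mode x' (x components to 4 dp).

Mode 0: guard c·x = 1.8353 hit at Δt = 0.9643 (t = 0.9643), x⁻ = (-1.8353) → reset → x⁺ = (-2.1153), jump to mode 2
Mode 2: guard c·x = 8.5465 hit at Δt = 1.3911 (t = 2.3554), x⁻ = (-8.5465) → reset → x⁺ = (-7.0582), jump to mode 1
Mode 1: flow for 1.0329 to horizon, guard not reached → x = (-7.2803)

1 0.9643 0->2
2 2.3554 2->1
final: 1 -7.2803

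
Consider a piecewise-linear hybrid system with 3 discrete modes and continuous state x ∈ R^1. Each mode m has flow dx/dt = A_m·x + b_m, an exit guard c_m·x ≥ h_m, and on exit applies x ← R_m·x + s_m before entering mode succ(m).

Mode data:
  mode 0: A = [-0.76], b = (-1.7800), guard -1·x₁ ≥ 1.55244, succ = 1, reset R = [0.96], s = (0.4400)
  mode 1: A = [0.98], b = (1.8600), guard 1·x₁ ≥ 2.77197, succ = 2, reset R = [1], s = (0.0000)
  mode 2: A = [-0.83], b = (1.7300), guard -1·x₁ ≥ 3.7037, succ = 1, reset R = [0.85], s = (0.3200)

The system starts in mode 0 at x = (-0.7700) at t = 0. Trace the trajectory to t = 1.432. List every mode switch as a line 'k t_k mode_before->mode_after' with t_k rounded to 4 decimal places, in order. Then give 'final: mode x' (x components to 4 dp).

Mode 0: guard c·x = 1.5524 hit at Δt = 0.9060 (t = 0.9060), x⁻ = (-1.5524) → reset → x⁺ = (-1.0503), jump to mode 1
Mode 1: flow for 0.5260 to horizon, guard not reached → x = (-0.4787)

1 0.9060 0->1
final: 1 -0.4787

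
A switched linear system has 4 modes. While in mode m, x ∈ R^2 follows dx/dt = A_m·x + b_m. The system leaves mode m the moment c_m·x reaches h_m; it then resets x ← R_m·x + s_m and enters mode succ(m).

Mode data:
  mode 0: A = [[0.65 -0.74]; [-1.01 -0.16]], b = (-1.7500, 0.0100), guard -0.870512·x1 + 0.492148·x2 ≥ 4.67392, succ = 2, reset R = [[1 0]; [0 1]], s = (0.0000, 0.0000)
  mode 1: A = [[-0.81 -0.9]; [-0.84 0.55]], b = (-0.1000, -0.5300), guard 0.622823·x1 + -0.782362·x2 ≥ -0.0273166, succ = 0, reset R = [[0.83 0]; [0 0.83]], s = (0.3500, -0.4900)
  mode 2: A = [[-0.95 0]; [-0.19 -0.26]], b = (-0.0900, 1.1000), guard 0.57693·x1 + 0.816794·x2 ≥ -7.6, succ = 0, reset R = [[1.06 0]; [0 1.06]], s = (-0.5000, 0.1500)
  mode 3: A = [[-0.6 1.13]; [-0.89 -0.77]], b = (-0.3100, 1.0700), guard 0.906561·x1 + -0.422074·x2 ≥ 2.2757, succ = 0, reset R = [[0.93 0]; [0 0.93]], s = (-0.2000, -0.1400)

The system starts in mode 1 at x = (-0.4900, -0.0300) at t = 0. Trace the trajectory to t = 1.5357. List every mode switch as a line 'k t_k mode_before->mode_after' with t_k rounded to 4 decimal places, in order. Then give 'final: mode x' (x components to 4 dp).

Mode 1: guard c·x = -0.0273 hit at Δt = 0.6498 (t = 0.6498), x⁻ = (-0.2914, -0.1970) → reset → x⁺ = (0.1082, -0.6535), jump to mode 0
Mode 0: flow for 0.8859 to horizon, guard not reached → x = (-1.4652, -0.0656)

1 0.6498 1->0
final: 0 -1.4652 -0.0656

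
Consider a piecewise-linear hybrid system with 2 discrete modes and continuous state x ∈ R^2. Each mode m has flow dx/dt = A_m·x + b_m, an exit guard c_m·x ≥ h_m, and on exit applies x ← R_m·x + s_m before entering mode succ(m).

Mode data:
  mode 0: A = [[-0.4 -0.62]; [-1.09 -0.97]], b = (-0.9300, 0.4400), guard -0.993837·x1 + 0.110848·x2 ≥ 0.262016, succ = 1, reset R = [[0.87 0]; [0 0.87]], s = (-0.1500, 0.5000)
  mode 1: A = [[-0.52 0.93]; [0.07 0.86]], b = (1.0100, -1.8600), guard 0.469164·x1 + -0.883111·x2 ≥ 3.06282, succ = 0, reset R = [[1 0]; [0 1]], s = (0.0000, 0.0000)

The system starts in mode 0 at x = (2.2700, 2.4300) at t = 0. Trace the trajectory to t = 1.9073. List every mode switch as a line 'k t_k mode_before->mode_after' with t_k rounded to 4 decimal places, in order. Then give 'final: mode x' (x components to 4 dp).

Mode 0: guard c·x = 0.2620 hit at Δt = 1.3078 (t = 1.3078), x⁻ = (-0.2028, 0.5451) → reset → x⁺ = (-0.3265, 0.9742), jump to mode 1
Mode 1: flow for 0.5995 to horizon, guard not reached → x = (0.5626, 0.1801)

1 1.3078 0->1
final: 1 0.5626 0.1801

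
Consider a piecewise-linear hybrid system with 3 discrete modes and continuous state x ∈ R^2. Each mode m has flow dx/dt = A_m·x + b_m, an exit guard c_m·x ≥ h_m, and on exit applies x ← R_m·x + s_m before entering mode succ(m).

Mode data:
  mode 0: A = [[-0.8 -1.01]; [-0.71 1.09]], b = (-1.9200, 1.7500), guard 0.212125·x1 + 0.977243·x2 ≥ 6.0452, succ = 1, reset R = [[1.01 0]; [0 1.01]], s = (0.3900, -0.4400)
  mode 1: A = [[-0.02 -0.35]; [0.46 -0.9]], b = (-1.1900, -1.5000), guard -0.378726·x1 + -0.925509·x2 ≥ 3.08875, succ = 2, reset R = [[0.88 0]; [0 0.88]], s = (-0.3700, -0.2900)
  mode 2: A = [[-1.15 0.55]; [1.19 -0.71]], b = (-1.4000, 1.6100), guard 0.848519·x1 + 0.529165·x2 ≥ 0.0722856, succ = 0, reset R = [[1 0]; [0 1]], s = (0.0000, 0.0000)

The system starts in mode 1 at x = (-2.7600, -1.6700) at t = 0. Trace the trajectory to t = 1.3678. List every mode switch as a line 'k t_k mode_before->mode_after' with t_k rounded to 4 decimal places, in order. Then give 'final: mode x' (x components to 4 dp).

Mode 1: guard c·x = 3.0888 hit at Δt = 0.4179 (t = 0.4179), x⁻ = (-2.9539, -2.1286) → reset → x⁺ = (-2.9695, -2.1632), jump to mode 2
Mode 2: flow for 0.9499 to horizon, guard not reached → x = (-2.5102, -2.1883)

1 0.4179 1->2
final: 2 -2.5102 -2.1883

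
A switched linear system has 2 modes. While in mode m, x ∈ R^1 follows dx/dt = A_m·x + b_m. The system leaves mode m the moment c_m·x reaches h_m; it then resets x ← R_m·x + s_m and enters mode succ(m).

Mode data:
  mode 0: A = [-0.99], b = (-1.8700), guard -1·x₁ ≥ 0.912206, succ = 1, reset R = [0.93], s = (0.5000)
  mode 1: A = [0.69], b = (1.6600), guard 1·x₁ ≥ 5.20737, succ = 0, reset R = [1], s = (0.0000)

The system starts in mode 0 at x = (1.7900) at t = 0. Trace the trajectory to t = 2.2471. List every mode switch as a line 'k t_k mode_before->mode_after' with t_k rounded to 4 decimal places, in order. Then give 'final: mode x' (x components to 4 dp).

Mode 0: guard c·x = 0.9122 hit at Δt = 1.3396 (t = 1.3396), x⁻ = (-0.9122) → reset → x⁺ = (-0.3484), jump to mode 1
Mode 1: flow for 0.9075 to horizon, guard not reached → x = (1.4425)

1 1.3396 0->1
final: 1 1.4425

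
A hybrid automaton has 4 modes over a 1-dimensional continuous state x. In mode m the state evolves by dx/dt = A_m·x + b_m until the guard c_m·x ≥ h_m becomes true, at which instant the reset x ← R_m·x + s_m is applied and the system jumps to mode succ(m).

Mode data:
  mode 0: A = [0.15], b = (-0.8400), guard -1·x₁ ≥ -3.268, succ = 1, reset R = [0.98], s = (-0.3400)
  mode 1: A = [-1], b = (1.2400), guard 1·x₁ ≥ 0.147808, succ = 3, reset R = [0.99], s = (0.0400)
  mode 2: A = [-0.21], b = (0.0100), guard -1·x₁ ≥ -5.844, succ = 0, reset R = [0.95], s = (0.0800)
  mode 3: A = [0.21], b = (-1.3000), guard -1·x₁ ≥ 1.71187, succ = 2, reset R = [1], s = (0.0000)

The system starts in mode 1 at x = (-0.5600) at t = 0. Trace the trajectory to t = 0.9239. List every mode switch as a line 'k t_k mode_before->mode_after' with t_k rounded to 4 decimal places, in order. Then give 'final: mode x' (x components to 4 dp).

1 0.4996 1->3
final: 3 -0.3732

Mode 1: guard c·x = 0.1478 hit at Δt = 0.4996 (t = 0.4996), x⁻ = (0.1478) → reset → x⁺ = (0.1863), jump to mode 3
Mode 3: flow for 0.4243 to horizon, guard not reached → x = (-0.3732)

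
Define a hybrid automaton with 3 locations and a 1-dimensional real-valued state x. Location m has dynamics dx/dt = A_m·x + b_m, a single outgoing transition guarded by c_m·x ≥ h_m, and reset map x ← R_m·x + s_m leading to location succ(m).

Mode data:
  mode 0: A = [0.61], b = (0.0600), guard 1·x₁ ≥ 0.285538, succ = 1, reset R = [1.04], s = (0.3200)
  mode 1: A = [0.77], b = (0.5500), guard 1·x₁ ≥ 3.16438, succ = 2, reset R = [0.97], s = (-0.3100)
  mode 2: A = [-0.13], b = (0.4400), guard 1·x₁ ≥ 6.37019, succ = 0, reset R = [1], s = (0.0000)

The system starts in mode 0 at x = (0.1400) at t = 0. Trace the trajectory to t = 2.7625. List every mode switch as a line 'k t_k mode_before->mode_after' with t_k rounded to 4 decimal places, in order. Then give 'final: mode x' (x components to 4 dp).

Mode 0: guard c·x = 0.2855 hit at Δt = 0.7813 (t = 0.7813), x⁻ = (0.2855) → reset → x⁺ = (0.6170), jump to mode 1
Mode 1: guard c·x = 3.1644 hit at Δt = 1.3888 (t = 2.1701), x⁻ = (3.1644) → reset → x⁺ = (2.7594), jump to mode 2
Mode 2: flow for 0.5924 to horizon, guard not reached → x = (2.8058)

1 0.7813 0->1
2 2.1701 1->2
final: 2 2.8058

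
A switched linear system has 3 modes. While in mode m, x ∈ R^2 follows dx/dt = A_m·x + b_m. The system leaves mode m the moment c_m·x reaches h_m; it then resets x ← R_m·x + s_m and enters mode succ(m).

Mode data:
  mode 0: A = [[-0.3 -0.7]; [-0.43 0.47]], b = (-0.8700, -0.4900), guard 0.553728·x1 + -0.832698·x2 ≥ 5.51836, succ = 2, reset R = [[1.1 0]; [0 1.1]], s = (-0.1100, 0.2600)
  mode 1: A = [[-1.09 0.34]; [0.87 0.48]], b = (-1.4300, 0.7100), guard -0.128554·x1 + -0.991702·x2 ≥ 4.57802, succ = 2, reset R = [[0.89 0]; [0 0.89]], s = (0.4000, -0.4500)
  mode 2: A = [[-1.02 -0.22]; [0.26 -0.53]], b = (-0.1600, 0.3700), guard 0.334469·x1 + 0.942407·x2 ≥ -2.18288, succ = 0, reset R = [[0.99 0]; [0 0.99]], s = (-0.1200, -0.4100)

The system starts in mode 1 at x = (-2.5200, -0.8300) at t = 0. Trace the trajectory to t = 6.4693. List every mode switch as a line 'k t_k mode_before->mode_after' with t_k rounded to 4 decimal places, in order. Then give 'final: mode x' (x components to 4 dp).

1 1.4724 1->2
2 2.5651 2->0
3 3.7129 0->2
4 4.8133 2->0
5 5.5570 0->2
final: 2 1.2469 -2.8460

Mode 1: guard c·x = 4.5780 hit at Δt = 1.4724 (t = 1.4724), x⁻ = (-2.2638, -4.3229) → reset → x⁺ = (-1.6148, -4.2974), jump to mode 2
Mode 2: guard c·x = -2.1829 hit at Δt = 1.0927 (t = 2.5651), x⁻ = (-0.1975, -2.2462) → reset → x⁺ = (-0.3155, -2.6337), jump to mode 0
Mode 0: guard c·x = 5.5184 hit at Δt = 1.1478 (t = 3.7129), x⁻ = (1.6262, -5.5457) → reset → x⁺ = (1.6789, -5.8402), jump to mode 2
Mode 2: guard c·x = -2.1829 hit at Δt = 1.1004 (t = 4.8133), x⁻ = (0.9934, -2.6689) → reset → x⁺ = (0.8635, -3.0522), jump to mode 0
Mode 0: guard c·x = 5.5184 hit at Δt = 0.7437 (t = 5.5570), x⁻ = (2.0290, -5.2778) → reset → x⁺ = (2.1219, -5.5456), jump to mode 2
Mode 2: flow for 0.9123 to horizon, guard not reached → x = (1.2469, -2.8460)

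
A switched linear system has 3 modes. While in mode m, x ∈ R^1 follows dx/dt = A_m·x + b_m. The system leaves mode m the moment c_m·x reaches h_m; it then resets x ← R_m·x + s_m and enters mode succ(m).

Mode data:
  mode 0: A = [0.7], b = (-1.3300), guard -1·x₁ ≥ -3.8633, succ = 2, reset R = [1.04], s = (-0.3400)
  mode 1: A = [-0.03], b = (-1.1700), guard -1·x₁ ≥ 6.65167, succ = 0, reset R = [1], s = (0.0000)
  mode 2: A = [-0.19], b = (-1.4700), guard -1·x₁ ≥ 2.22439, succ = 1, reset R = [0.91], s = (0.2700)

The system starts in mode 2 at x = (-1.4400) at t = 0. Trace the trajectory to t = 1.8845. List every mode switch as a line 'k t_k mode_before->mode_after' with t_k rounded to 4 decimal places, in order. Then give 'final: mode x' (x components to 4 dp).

1 0.7002 2->1
final: 1 -3.0543

Mode 2: guard c·x = 2.2244 hit at Δt = 0.7002 (t = 0.7002), x⁻ = (-2.2244) → reset → x⁺ = (-1.7542), jump to mode 1
Mode 1: flow for 1.1843 to horizon, guard not reached → x = (-3.0543)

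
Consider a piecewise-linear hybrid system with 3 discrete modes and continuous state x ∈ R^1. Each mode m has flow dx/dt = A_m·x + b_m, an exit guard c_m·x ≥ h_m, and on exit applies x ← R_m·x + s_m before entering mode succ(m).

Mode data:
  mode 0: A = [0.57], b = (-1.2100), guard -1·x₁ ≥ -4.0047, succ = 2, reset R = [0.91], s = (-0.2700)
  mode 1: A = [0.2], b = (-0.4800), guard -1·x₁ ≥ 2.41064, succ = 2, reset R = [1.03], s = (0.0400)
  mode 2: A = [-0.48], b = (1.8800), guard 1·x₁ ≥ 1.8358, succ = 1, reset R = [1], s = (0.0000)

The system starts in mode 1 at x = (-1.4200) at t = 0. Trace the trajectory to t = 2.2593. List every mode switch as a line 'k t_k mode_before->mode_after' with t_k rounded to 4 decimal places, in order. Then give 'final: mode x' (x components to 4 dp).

1 1.1529 1->2
final: 2 0.1774

Mode 1: guard c·x = 2.4106 hit at Δt = 1.1529 (t = 1.1529), x⁻ = (-2.4106) → reset → x⁺ = (-2.4430), jump to mode 2
Mode 2: flow for 1.1064 to horizon, guard not reached → x = (0.1774)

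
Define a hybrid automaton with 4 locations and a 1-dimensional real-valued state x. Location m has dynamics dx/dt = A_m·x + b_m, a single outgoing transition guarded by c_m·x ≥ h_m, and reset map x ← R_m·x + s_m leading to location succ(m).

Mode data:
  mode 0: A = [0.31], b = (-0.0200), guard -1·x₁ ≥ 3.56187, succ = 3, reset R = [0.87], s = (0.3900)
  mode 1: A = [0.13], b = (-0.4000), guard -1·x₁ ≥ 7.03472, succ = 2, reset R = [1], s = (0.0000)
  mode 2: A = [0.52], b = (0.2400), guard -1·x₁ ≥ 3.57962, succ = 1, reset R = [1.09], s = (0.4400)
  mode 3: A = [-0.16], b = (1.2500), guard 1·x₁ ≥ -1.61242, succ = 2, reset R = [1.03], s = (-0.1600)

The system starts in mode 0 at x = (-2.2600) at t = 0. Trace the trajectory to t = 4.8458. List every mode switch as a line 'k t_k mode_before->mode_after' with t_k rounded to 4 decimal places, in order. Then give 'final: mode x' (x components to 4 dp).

Mode 0: guard c·x = 3.5619 hit at Δt = 1.4346 (t = 1.4346), x⁻ = (-3.5619) → reset → x⁺ = (-2.7088), jump to mode 3
Mode 3: guard c·x = -1.6124 hit at Δt = 0.6878 (t = 2.1224), x⁻ = (-1.6124) → reset → x⁺ = (-1.8208), jump to mode 2
Mode 2: guard c·x = 3.5796 hit at Δt = 1.5967 (t = 3.7191), x⁻ = (-3.5796) → reset → x⁺ = (-3.4618), jump to mode 1
Mode 1: flow for 1.1267 to horizon, guard not reached → x = (-4.4932)

1 1.4346 0->3
2 2.1224 3->2
3 3.7191 2->1
final: 1 -4.4932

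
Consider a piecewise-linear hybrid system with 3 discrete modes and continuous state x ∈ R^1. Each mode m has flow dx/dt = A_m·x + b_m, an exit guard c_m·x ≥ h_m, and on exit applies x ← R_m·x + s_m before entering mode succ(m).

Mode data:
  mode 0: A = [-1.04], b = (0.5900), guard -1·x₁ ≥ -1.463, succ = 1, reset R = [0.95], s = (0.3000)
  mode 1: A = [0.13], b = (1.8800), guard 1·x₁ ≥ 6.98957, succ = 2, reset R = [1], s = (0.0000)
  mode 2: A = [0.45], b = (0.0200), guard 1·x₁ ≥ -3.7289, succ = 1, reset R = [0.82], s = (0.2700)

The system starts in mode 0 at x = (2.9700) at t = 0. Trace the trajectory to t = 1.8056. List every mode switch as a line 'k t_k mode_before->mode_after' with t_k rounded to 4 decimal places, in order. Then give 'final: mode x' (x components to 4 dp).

1 0.9488 0->1
final: 1 3.5929

Mode 0: guard c·x = -1.4630 hit at Δt = 0.9488 (t = 0.9488), x⁻ = (1.4630) → reset → x⁺ = (1.6898), jump to mode 1
Mode 1: flow for 0.8568 to horizon, guard not reached → x = (3.5929)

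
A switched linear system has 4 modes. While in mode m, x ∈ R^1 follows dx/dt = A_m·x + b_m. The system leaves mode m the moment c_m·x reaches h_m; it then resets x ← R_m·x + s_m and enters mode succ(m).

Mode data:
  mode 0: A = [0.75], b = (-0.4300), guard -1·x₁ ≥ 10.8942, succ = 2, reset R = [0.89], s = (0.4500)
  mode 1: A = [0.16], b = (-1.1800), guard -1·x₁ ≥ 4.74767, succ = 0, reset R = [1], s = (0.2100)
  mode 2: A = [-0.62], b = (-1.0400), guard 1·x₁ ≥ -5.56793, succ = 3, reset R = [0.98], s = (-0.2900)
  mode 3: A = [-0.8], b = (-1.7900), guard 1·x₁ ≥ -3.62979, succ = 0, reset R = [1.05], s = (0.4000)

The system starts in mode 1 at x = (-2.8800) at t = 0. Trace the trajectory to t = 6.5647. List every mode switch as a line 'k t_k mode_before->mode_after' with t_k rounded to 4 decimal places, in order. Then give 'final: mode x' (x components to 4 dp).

1 1.0457 1->0
2 2.1232 0->2
3 3.1965 2->3
4 4.3520 3->0
5 5.7614 0->2
final: 2 -6.2770

Mode 1: guard c·x = 4.7477 hit at Δt = 1.0457 (t = 1.0457), x⁻ = (-4.7477) → reset → x⁺ = (-4.5377), jump to mode 0
Mode 0: guard c·x = 10.8942 hit at Δt = 1.0775 (t = 2.1232), x⁻ = (-10.8942) → reset → x⁺ = (-9.2458), jump to mode 2
Mode 2: guard c·x = -5.5679 hit at Δt = 1.0733 (t = 3.1965), x⁻ = (-5.5679) → reset → x⁺ = (-5.7466), jump to mode 3
Mode 3: guard c·x = -3.6298 hit at Δt = 1.1555 (t = 4.3520), x⁻ = (-3.6298) → reset → x⁺ = (-3.4113), jump to mode 0
Mode 0: guard c·x = 10.8942 hit at Δt = 1.4094 (t = 5.7614), x⁻ = (-10.8942) → reset → x⁺ = (-9.2458), jump to mode 2
Mode 2: flow for 0.8033 to horizon, guard not reached → x = (-6.2770)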